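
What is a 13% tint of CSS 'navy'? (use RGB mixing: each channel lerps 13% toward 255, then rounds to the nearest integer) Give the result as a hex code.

#212191

CSS navy is rgb(0, 0, 128).
A 13% tint moves each channel 13% toward 255:
  R: 0 + 0.13×(255−0) = 0 + 33.15 = 33.15 → 33
  G: 0 + 0.13×(255−0) = 0 + 33.15 = 33.15 → 33
  B: 128 + 0.13×(255−128) = 128 + 16.51 = 144.51 → 145
rgb(33, 33, 145) = #212191.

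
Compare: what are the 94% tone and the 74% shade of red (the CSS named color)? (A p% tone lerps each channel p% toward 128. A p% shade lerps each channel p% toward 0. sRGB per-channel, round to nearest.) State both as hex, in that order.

CSS red is rgb(255, 0, 0).
94% tone:
  R: 255 + 0.94×(128−255) = 255 − 119.38 = 135.62 → 136
  G: 0 + 0.94×(128−0) = 0 + 120.32 = 120.32 → 120
  B: 0 + 0.94×(128−0) = 0 + 120.32 = 120.32 → 120
  → #887878
74% shade:
  R: 255 + 0.74×(0−255) = 255 − 188.7 = 66.3 → 66
  G: 0 + 0 = 0 → 0
  B: 0 + 0.74×(0−0) = 0 + 0 = 0 → 0
  → #420000

#887878, #420000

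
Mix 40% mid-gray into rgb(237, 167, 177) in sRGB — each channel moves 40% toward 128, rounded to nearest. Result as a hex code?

#C1979D

Lerp each channel 40% toward 128:
  R: 237 + 0.4×(128−237) = 237 − 43.6 = 193.4 → 193
  G: 167 + 0.4×(128−167) = 167 − 15.6 = 151.4 → 151
  B: 177 − 19.6 = 157.4 → 157
rgb(193, 151, 157) = #C1979D.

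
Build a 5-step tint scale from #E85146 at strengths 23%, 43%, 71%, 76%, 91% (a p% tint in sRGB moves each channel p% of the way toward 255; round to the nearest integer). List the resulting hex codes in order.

#E85146 is rgb(232, 81, 70).
23%: (232 + 5.29 = 237.29→237, 81 + 40.02 = 121.02→121, 70 + 42.55 = 112.55→113) → #ED7971
43%: (232 + 9.89 = 241.89→242, 81 + 74.82 = 155.82→156, 70 + 79.55 = 149.55→150) → #F29C96
71%: (232 + 16.33 = 248.33→248, 81 + 123.54 = 204.54→205, 70 + 131.35 = 201.35→201) → #F8CDC9
76%: (232 + 17.48 = 249.48→249, 81 + 132.24 = 213.24→213, 70 + 140.6 = 210.6→211) → #F9D5D3
91%: (232 + 20.93 = 252.93→253, 81 + 158.34 = 239.34→239, 70 + 168.35 = 238.35→238) → #FDEFEE

#ED7971, #F29C96, #F8CDC9, #F9D5D3, #FDEFEE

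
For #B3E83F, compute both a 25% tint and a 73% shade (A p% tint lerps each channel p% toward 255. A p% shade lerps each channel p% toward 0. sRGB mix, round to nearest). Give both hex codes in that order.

#B3E83F is rgb(179, 232, 63).
25% tint:
  R: 179 + 0.25×(255−179) = 179 + 19 = 198 → 198
  G: 232 + 5.75 = 237.75 → 238
  B: 63 + 48 = 111 → 111
  → #C6EE6F
73% shade:
  R: 179 + 0.73×(0−179) = 179 − 130.67 = 48.33 → 48
  G: 232 + 0.73×(0−232) = 232 − 169.36 = 62.64 → 63
  B: 63 − 45.99 = 17.01 → 17
  → #303F11

#C6EE6F, #303F11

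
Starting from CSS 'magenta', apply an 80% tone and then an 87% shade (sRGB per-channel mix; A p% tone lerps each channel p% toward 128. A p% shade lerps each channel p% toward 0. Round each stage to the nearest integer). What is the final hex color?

#140D14

CSS magenta is rgb(255, 0, 255).
Per channel, c → c + 0.8(128 − c):
  R: 255 + 0.8×(128−255) = 255 − 101.6 = 153.4 → 153
  G: 0 + 0.8×(128−0) = 0 + 102.4 = 102.4 → 102
  B: 255 + 0.8×(128−255) = 255 − 101.6 = 153.4 → 153
After the tone: rgb(153, 102, 153) = #996699.
Per channel, c → c + 0.87(0 − c):
  R: 153 + 0.87×(0−153) = 153 − 133.11 = 19.89 → 20
  G: 102 − 88.74 = 13.26 → 13
  B: 153 − 133.11 = 19.89 → 20
rgb(20, 13, 20) = #140D14.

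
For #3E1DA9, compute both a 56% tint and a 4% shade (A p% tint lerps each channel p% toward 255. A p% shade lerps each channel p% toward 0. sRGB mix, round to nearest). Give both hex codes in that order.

#AA9CD9, #3C1CA2

#3E1DA9 is rgb(62, 29, 169).
56% tint:
  R: 62 + 0.56×(255−62) = 62 + 108.08 = 170.08 → 170
  G: 29 + 0.56×(255−29) = 29 + 126.56 = 155.56 → 156
  B: 169 + 0.56×(255−169) = 169 + 48.16 = 217.16 → 217
  → #AA9CD9
4% shade:
  R: 62 + 0.04×(0−62) = 62 − 2.48 = 59.52 → 60
  G: 29 + 0.04×(0−29) = 29 − 1.16 = 27.84 → 28
  B: 169 + 0.04×(0−169) = 169 − 6.76 = 162.24 → 162
  → #3C1CA2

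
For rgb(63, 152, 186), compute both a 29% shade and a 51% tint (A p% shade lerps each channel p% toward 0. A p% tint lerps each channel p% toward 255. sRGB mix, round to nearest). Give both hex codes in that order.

#2D6C84, #A1CDDD

29% shade:
  R: 63 − 18.27 = 44.73 → 45
  G: 152 + 0.29×(0−152) = 152 − 44.08 = 107.92 → 108
  B: 186 − 53.94 = 132.06 → 132
  → #2D6C84
51% tint:
  R: 63 + 97.92 = 160.92 → 161
  G: 152 + 0.51×(255−152) = 152 + 52.53 = 204.53 → 205
  B: 186 + 0.51×(255−186) = 186 + 35.19 = 221.19 → 221
  → #A1CDDD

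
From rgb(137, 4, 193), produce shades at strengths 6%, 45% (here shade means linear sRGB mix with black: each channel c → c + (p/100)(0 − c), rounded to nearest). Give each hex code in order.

6%: (137 − 8.22 = 128.78→129, 4→4, 193 − 11.58 = 181.42→181) → #8104B5
45%: (137 − 61.65 = 75.35→75, 4 − 1.8 = 2.2→2, 193 − 86.85 = 106.15→106) → #4B026A

#8104B5, #4B026A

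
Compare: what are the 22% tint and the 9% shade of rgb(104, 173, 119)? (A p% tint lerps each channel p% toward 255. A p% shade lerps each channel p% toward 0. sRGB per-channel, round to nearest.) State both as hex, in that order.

#89BF95, #5F9D6C

22% tint:
  R: 104 + 0.22×(255−104) = 104 + 33.22 = 137.22 → 137
  G: 173 + 18.04 = 191.04 → 191
  B: 119 + 0.22×(255−119) = 119 + 29.92 = 148.92 → 149
  → #89BF95
9% shade:
  R: 104 + 0.09×(0−104) = 104 − 9.36 = 94.64 → 95
  G: 173 + 0.09×(0−173) = 173 − 15.57 = 157.43 → 157
  B: 119 + 0.09×(0−119) = 119 − 10.71 = 108.29 → 108
  → #5F9D6C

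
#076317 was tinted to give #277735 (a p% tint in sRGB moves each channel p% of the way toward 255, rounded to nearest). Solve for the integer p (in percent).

#076317 is rgb(7, 99, 23); #277735 is rgb(39, 119, 53).
On the R channel (widest range): 39 ≈ 7 + (p/100)(255 − 7), so p ≈ 100×(39 − 7)/(255 − 7) = 3200/248 = 12.90.
p = 13 reproduces all three channels after rounding.

13%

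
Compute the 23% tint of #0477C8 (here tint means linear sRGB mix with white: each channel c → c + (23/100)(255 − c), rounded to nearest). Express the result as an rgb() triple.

#0477C8 is rgb(4, 119, 200).
A 23% tint moves each channel 23% toward 255:
  R: 4 + 0.23×(255−4) = 4 + 57.73 = 61.73 → 62
  G: 119 + 31.28 = 150.28 → 150
  B: 200 + 0.23×(255−200) = 200 + 12.65 = 212.65 → 213

rgb(62, 150, 213)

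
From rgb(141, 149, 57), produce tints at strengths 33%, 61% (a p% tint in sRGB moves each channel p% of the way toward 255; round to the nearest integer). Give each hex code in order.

33%: (141 + 37.62 = 178.62→179, 149 + 34.98 = 183.98→184, 57 + 65.34 = 122.34→122) → #B3B87A
61%: (141 + 69.54 = 210.54→211, 149 + 64.66 = 213.66→214, 57 + 120.78 = 177.78→178) → #D3D6B2

#B3B87A, #D3D6B2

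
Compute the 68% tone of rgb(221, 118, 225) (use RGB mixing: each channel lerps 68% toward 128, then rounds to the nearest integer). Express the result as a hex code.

#9E7D9F

A 68% tone moves each channel 68% toward 128:
  R: 221 + 0.68×(128−221) = 221 − 63.24 = 157.76 → 158
  G: 118 + 0.68×(128−118) = 118 + 6.8 = 124.8 → 125
  B: 225 − 65.96 = 159.04 → 159
rgb(158, 125, 159) = #9E7D9F.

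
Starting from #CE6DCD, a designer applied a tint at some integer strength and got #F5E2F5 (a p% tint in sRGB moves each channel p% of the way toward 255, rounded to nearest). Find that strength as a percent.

80%

#CE6DCD is rgb(206, 109, 205); #F5E2F5 is rgb(245, 226, 245).
On the G channel (widest range): 226 ≈ 109 + (p/100)(255 − 109), so p ≈ 100×(226 − 109)/(255 − 109) = 11700/146 = 80.14.
p = 80 reproduces all three channels after rounding.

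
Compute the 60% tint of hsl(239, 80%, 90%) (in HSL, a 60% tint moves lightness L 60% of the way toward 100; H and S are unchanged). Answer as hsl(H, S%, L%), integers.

hsl(239, 80%, 96%)

L moves 60% from 90 toward 100: 90 + 6 = 96 → 96.
H and S are unchanged.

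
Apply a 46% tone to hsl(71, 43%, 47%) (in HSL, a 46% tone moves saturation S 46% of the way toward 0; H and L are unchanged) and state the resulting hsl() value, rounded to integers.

hsl(71, 23%, 47%)

S moves 46% from 43 toward 0: 43 − 19.78 = 23.22 → 23.
H and L are unchanged.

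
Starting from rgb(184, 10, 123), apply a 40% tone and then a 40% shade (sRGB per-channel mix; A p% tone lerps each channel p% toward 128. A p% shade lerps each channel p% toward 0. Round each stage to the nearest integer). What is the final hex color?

#61224B

Lerp each channel 40% toward 128:
  R: 184 + 0.4×(128−184) = 184 − 22.4 = 161.6 → 162
  G: 10 + 47.2 = 57.2 → 57
  B: 123 + 0.4×(128−123) = 123 + 2 = 125 → 125
After the tone: rgb(162, 57, 125) = #A2397D.
Per channel, c → c + 0.4(0 − c):
  R: 162 + 0.4×(0−162) = 162 − 64.8 = 97.2 → 97
  G: 57 + 0.4×(0−57) = 57 − 22.8 = 34.2 → 34
  B: 125 − 50 = 75 → 75
rgb(97, 34, 75) = #61224B.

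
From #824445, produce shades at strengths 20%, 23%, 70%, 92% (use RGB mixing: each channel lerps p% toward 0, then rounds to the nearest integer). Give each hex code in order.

#824445 is rgb(130, 68, 69).
20%: (130 − 26 = 104→104, 68 − 13.6 = 54.4→54, 69 − 13.8 = 55.2→55) → #683637
23%: (130 − 29.9 = 100.1→100, 68 − 15.64 = 52.36→52, 69 − 15.87 = 53.13→53) → #643435
70%: (130 − 91 = 39→39, 68 − 47.6 = 20.4→20, 69 − 48.3 = 20.7→21) → #271415
92%: (130 − 119.6 = 10.4→10, 68 − 62.56 = 5.44→5, 69 − 63.48 = 5.52→6) → #0A0506

#683637, #643435, #271415, #0A0506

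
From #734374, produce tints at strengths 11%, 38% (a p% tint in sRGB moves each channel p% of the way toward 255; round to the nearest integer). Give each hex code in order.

#734374 is rgb(115, 67, 116).
11%: (115 + 15.4 = 130.4→130, 67 + 20.68 = 87.68→88, 116 + 15.29 = 131.29→131) → #825883
38%: (115 + 53.2 = 168.2→168, 67 + 71.44 = 138.44→138, 116 + 52.82 = 168.82→169) → #a88aa9

#825883, #a88aa9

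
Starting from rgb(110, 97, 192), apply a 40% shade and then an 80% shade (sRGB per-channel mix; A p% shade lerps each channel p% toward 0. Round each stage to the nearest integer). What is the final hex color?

#0D0C17

Per channel, c → c + 0.4(0 − c):
  R: 110 + 0.4×(0−110) = 110 − 44 = 66 → 66
  G: 97 + 0.4×(0−97) = 97 − 38.8 = 58.2 → 58
  B: 192 − 76.8 = 115.2 → 115
After the shade: rgb(66, 58, 115) = #423A73.
Lerp each channel 80% toward 0:
  R: 66 − 52.8 = 13.2 → 13
  G: 58 + 0.8×(0−58) = 58 − 46.4 = 11.6 → 12
  B: 115 + 0.8×(0−115) = 115 − 92 = 23 → 23
rgb(13, 12, 23) = #0D0C17.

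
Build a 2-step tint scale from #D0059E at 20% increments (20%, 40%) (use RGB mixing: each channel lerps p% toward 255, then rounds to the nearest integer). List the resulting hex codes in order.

#D0059E is rgb(208, 5, 158).
20%: (208 + 9.4 = 217.4→217, 5 + 50 = 55→55, 158 + 19.4 = 177.4→177) → #D937B1
40%: (208 + 18.8 = 226.8→227, 5 + 100 = 105→105, 158 + 38.8 = 196.8→197) → #E369C5

#D937B1, #E369C5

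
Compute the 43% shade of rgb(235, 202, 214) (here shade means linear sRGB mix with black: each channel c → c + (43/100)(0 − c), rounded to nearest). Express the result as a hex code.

#86737A

A 43% shade moves each channel 43% toward 0:
  R: 235 − 101.05 = 133.95 → 134
  G: 202 + 0.43×(0−202) = 202 − 86.86 = 115.14 → 115
  B: 214 + 0.43×(0−214) = 214 − 92.02 = 121.98 → 122
rgb(134, 115, 122) = #86737A.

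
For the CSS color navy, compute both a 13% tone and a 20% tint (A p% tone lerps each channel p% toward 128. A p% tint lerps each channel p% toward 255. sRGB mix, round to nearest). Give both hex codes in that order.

#111180, #333399

CSS navy is rgb(0, 0, 128).
13% tone:
  R: 0 + 16.64 = 16.64 → 17
  G: 0 + 16.64 = 16.64 → 17
  B: 128 + 0.13×(128−128) = 128 + 0 = 128 → 128
  → #111180
20% tint:
  R: 0 + 51 = 51 → 51
  G: 0 + 0.2×(255−0) = 0 + 51 = 51 → 51
  B: 128 + 0.2×(255−128) = 128 + 25.4 = 153.4 → 153
  → #333399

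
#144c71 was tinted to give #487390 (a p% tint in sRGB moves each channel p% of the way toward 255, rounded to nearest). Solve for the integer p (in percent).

22%

#144c71 is rgb(20, 76, 113); #487390 is rgb(72, 115, 144).
On the R channel (widest range): 72 ≈ 20 + (p/100)(255 − 20), so p ≈ 100×(72 − 20)/(255 − 20) = 5200/235 = 22.13.
p = 22 reproduces all three channels after rounding.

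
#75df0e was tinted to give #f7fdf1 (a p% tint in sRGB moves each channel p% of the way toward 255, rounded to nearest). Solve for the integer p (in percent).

#75df0e is rgb(117, 223, 14); #f7fdf1 is rgb(247, 253, 241).
On the B channel (widest range): 241 ≈ 14 + (p/100)(255 − 14), so p ≈ 100×(241 − 14)/(255 − 14) = 22700/241 = 94.19.
p = 94 reproduces all three channels after rounding.

94%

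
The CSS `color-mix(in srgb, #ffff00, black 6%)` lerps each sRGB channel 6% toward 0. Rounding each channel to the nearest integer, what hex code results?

#f0f000

#ffff00 is rgb(255, 255, 0).
A 6% shade moves each channel 6% toward 0:
  R: 255 − 15.3 = 239.7 → 240
  G: 255 − 15.3 = 239.7 → 240
  B: 0 + 0.06×(0−0) = 0 + 0 = 0 → 0
rgb(240, 240, 0) = #f0f000.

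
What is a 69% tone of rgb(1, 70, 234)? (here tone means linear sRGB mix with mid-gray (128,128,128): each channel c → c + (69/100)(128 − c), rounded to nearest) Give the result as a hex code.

Lerp each channel 69% toward 128:
  R: 1 + 87.63 = 88.63 → 89
  G: 70 + 40.02 = 110.02 → 110
  B: 234 + 0.69×(128−234) = 234 − 73.14 = 160.86 → 161
rgb(89, 110, 161) = #596EA1.

#596EA1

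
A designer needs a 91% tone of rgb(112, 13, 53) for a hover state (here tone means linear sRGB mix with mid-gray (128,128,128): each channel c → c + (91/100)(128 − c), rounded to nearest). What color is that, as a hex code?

Lerp each channel 91% toward 128:
  R: 112 + 0.91×(128−112) = 112 + 14.56 = 126.56 → 127
  G: 13 + 0.91×(128−13) = 13 + 104.65 = 117.65 → 118
  B: 53 + 68.25 = 121.25 → 121
rgb(127, 118, 121) = #7f7679.

#7f7679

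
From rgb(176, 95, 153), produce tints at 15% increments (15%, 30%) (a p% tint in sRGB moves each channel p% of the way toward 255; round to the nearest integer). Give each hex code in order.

15%: (176 + 11.85 = 187.85→188, 95 + 24 = 119→119, 153 + 15.3 = 168.3→168) → #BC77A8
30%: (176 + 23.7 = 199.7→200, 95 + 48 = 143→143, 153 + 30.6 = 183.6→184) → #C88FB8

#BC77A8, #C88FB8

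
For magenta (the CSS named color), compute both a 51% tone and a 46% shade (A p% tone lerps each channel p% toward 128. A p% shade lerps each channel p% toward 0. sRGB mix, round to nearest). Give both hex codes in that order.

CSS magenta is rgb(255, 0, 255).
51% tone:
  R: 255 − 64.77 = 190.23 → 190
  G: 0 + 0.51×(128−0) = 0 + 65.28 = 65.28 → 65
  B: 255 + 0.51×(128−255) = 255 − 64.77 = 190.23 → 190
  → #BE41BE
46% shade:
  R: 255 + 0.46×(0−255) = 255 − 117.3 = 137.7 → 138
  G: 0 + 0.46×(0−0) = 0 + 0 = 0 → 0
  B: 255 − 117.3 = 137.7 → 138
  → #8A008A

#BE41BE, #8A008A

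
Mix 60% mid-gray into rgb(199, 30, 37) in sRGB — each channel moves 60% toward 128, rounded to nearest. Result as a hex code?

#9C595C

Lerp each channel 60% toward 128:
  R: 199 + 0.6×(128−199) = 199 − 42.6 = 156.4 → 156
  G: 30 + 58.8 = 88.8 → 89
  B: 37 + 0.6×(128−37) = 37 + 54.6 = 91.6 → 92
rgb(156, 89, 92) = #9C595C.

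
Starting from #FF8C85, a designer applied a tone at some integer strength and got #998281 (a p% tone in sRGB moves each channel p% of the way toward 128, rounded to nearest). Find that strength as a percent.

#FF8C85 is rgb(255, 140, 133); #998281 is rgb(153, 130, 129).
On the R channel (widest range): 153 ≈ 255 + (p/100)(128 − 255), so p ≈ 100×(153 − 255)/(128 − 255) = -10200/-127 = 80.31.
p = 80 reproduces all three channels after rounding.

80%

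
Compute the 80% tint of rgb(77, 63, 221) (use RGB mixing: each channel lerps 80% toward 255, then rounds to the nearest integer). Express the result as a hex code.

#dbd9f8

Per channel, c → c + 0.8(255 − c):
  R: 77 + 142.4 = 219.4 → 219
  G: 63 + 0.8×(255−63) = 63 + 153.6 = 216.6 → 217
  B: 221 + 27.2 = 248.2 → 248
rgb(219, 217, 248) = #dbd9f8.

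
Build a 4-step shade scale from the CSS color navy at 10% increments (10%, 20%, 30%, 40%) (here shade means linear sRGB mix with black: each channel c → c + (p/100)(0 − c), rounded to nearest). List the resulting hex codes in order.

#000073, #000066, #00005A, #00004D

CSS navy is rgb(0, 0, 128).
10%: (0→0, 0→0, 128 − 12.8 = 115.2→115) → #000073
20%: (0→0, 0→0, 128 − 25.6 = 102.4→102) → #000066
30%: (0→0, 0→0, 128 − 38.4 = 89.6→90) → #00005A
40%: (0→0, 0→0, 128 − 51.2 = 76.8→77) → #00004D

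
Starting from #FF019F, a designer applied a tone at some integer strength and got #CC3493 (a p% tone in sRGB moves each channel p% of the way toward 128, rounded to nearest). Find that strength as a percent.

#FF019F is rgb(255, 1, 159); #CC3493 is rgb(204, 52, 147).
On the R channel (widest range): 204 ≈ 255 + (p/100)(128 − 255), so p ≈ 100×(204 − 255)/(128 − 255) = -5100/-127 = 40.16.
p = 40 reproduces all three channels after rounding.

40%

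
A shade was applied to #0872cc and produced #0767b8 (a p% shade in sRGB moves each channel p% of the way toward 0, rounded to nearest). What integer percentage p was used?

#0872cc is rgb(8, 114, 204); #0767b8 is rgb(7, 103, 184).
On the B channel (widest range): 184 ≈ 204 + (p/100)(0 − 204), so p ≈ 100×(184 − 204)/(0 − 204) = -2000/-204 = 9.80.
p = 10 reproduces all three channels after rounding.

10%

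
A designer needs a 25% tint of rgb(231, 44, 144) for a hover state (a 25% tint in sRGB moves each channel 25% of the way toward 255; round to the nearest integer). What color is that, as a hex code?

Per channel, c → c + 0.25(255 − c):
  R: 231 + 0.25×(255−231) = 231 + 6 = 237 → 237
  G: 44 + 0.25×(255−44) = 44 + 52.75 = 96.75 → 97
  B: 144 + 0.25×(255−144) = 144 + 27.75 = 171.75 → 172
rgb(237, 97, 172) = #ED61AC.

#ED61AC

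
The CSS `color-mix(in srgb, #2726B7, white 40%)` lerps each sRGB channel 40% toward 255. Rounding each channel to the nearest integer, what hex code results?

#2726B7 is rgb(39, 38, 183).
Lerp each channel 40% toward 255:
  R: 39 + 86.4 = 125.4 → 125
  G: 38 + 86.8 = 124.8 → 125
  B: 183 + 28.8 = 211.8 → 212
rgb(125, 125, 212) = #7D7DD4.

#7D7DD4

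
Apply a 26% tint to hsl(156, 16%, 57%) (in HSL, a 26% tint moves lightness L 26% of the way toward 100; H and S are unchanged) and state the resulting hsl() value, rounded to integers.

L moves 26% from 57 toward 100: 57 + 11.18 = 68.18 → 68.
H and S are unchanged.

hsl(156, 16%, 68%)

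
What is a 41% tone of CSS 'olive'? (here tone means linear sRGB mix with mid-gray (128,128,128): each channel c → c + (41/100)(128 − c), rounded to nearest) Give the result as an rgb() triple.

CSS olive is rgb(128, 128, 0).
A 41% tone moves each channel 41% toward 128:
  R: 128 + 0.41×(128−128) = 128 + 0 = 128 → 128
  G: 128 + 0 = 128 → 128
  B: 0 + 52.48 = 52.48 → 52

rgb(128, 128, 52)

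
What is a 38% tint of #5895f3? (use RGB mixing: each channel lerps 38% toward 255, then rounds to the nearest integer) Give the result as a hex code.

#5895f3 is rgb(88, 149, 243).
Per channel, c → c + 0.38(255 − c):
  R: 88 + 0.38×(255−88) = 88 + 63.46 = 151.46 → 151
  G: 149 + 0.38×(255−149) = 149 + 40.28 = 189.28 → 189
  B: 243 + 0.38×(255−243) = 243 + 4.56 = 247.56 → 248
rgb(151, 189, 248) = #97bdf8.

#97bdf8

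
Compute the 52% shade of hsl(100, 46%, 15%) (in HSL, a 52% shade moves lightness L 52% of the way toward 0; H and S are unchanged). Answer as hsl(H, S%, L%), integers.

L moves 52% from 15 toward 0: 15 − 7.8 = 7.2 → 7.
H and S are unchanged.

hsl(100, 46%, 7%)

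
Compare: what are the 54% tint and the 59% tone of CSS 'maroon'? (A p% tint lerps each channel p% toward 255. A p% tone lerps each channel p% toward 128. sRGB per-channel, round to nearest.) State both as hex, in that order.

CSS maroon is rgb(128, 0, 0).
54% tint:
  R: 128 + 0.54×(255−128) = 128 + 68.58 = 196.58 → 197
  G: 0 + 137.7 = 137.7 → 138
  B: 0 + 0.54×(255−0) = 0 + 137.7 = 137.7 → 138
  → #c58a8a
59% tone:
  R: 128 + 0.59×(128−128) = 128 + 0 = 128 → 128
  G: 0 + 75.52 = 75.52 → 76
  B: 0 + 75.52 = 75.52 → 76
  → #804c4c

#c58a8a, #804c4c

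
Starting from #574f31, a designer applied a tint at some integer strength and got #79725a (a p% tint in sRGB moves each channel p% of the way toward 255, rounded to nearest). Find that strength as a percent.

20%

#574f31 is rgb(87, 79, 49); #79725a is rgb(121, 114, 90).
On the B channel (widest range): 90 ≈ 49 + (p/100)(255 − 49), so p ≈ 100×(90 − 49)/(255 − 49) = 4100/206 = 19.90.
p = 20 reproduces all three channels after rounding.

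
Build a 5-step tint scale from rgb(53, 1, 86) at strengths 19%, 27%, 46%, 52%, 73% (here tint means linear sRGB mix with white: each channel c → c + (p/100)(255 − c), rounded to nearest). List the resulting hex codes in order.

19%: (53 + 38.38 = 91.38→91, 1 + 48.26 = 49.26→49, 86 + 32.11 = 118.11→118) → #5B3176
27%: (53 + 54.54 = 107.54→108, 1 + 68.58 = 69.58→70, 86 + 45.63 = 131.63→132) → #6C4684
46%: (53 + 92.92 = 145.92→146, 1 + 116.84 = 117.84→118, 86 + 77.74 = 163.74→164) → #9276A4
52%: (53 + 105.04 = 158.04→158, 1 + 132.08 = 133.08→133, 86 + 87.88 = 173.88→174) → #9E85AE
73%: (53 + 147.46 = 200.46→200, 1 + 185.42 = 186.42→186, 86 + 123.37 = 209.37→209) → #C8BAD1

#5B3176, #6C4684, #9276A4, #9E85AE, #C8BAD1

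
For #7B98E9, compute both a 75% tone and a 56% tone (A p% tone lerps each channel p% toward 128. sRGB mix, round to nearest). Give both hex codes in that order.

#7F869A, #7E8BAE

#7B98E9 is rgb(123, 152, 233).
75% tone:
  R: 123 + 3.75 = 126.75 → 127
  G: 152 − 18 = 134 → 134
  B: 233 + 0.75×(128−233) = 233 − 78.75 = 154.25 → 154
  → #7F869A
56% tone:
  R: 123 + 0.56×(128−123) = 123 + 2.8 = 125.8 → 126
  G: 152 + 0.56×(128−152) = 152 − 13.44 = 138.56 → 139
  B: 233 + 0.56×(128−233) = 233 − 58.8 = 174.2 → 174
  → #7E8BAE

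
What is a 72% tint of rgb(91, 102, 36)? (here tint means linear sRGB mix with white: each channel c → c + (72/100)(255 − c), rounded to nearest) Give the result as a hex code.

#d1d4c2

A 72% tint moves each channel 72% toward 255:
  R: 91 + 0.72×(255−91) = 91 + 118.08 = 209.08 → 209
  G: 102 + 110.16 = 212.16 → 212
  B: 36 + 0.72×(255−36) = 36 + 157.68 = 193.68 → 194
rgb(209, 212, 194) = #d1d4c2.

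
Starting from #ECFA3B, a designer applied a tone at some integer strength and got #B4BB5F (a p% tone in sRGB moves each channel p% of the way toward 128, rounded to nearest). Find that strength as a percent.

52%

#ECFA3B is rgb(236, 250, 59); #B4BB5F is rgb(180, 187, 95).
On the G channel (widest range): 187 ≈ 250 + (p/100)(128 − 250), so p ≈ 100×(187 − 250)/(128 − 250) = -6300/-122 = 51.64.
p = 52 reproduces all three channels after rounding.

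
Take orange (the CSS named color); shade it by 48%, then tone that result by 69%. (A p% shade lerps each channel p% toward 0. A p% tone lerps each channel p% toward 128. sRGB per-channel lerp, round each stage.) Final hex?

CSS orange is rgb(255, 165, 0).
Per channel, c → c + 0.48(0 − c):
  R: 255 + 0.48×(0−255) = 255 − 122.4 = 132.6 → 133
  G: 165 − 79.2 = 85.8 → 86
  B: 0 + 0 = 0 → 0
After the shade: rgb(133, 86, 0) = #855600.
A 69% tone moves each channel 69% toward 128:
  R: 133 + 0.69×(128−133) = 133 − 3.45 = 129.55 → 130
  G: 86 + 0.69×(128−86) = 86 + 28.98 = 114.98 → 115
  B: 0 + 88.32 = 88.32 → 88
rgb(130, 115, 88) = #827358.

#827358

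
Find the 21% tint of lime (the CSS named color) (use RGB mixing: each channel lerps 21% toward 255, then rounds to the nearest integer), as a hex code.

#36ff36

CSS lime is rgb(0, 255, 0).
Per channel, c → c + 0.21(255 − c):
  R: 0 + 0.21×(255−0) = 0 + 53.55 = 53.55 → 54
  G: 255 + 0.21×(255−255) = 255 + 0 = 255 → 255
  B: 0 + 53.55 = 53.55 → 54
rgb(54, 255, 54) = #36ff36.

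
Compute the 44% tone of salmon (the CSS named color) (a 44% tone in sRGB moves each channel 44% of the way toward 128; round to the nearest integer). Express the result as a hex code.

#C48078

CSS salmon is rgb(250, 128, 114).
A 44% tone moves each channel 44% toward 128:
  R: 250 + 0.44×(128−250) = 250 − 53.68 = 196.32 → 196
  G: 128 + 0.44×(128−128) = 128 + 0 = 128 → 128
  B: 114 + 0.44×(128−114) = 114 + 6.16 = 120.16 → 120
rgb(196, 128, 120) = #C48078.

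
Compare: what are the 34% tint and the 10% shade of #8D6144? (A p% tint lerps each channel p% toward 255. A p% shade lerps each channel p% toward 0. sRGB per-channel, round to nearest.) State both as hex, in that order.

#8D6144 is rgb(141, 97, 68).
34% tint:
  R: 141 + 38.76 = 179.76 → 180
  G: 97 + 53.72 = 150.72 → 151
  B: 68 + 0.34×(255−68) = 68 + 63.58 = 131.58 → 132
  → #B49784
10% shade:
  R: 141 + 0.1×(0−141) = 141 − 14.1 = 126.9 → 127
  G: 97 − 9.7 = 87.3 → 87
  B: 68 − 6.8 = 61.2 → 61
  → #7F573D

#B49784, #7F573D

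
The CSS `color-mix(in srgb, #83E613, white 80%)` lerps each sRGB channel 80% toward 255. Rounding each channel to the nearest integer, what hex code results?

#83E613 is rgb(131, 230, 19).
Lerp each channel 80% toward 255:
  R: 131 + 0.8×(255−131) = 131 + 99.2 = 230.2 → 230
  G: 230 + 20 = 250 → 250
  B: 19 + 188.8 = 207.8 → 208
rgb(230, 250, 208) = #E6FAD0.

#E6FAD0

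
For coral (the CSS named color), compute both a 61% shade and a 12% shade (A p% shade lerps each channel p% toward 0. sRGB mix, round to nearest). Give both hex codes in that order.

CSS coral is rgb(255, 127, 80).
61% shade:
  R: 255 + 0.61×(0−255) = 255 − 155.55 = 99.45 → 99
  G: 127 + 0.61×(0−127) = 127 − 77.47 = 49.53 → 50
  B: 80 + 0.61×(0−80) = 80 − 48.8 = 31.2 → 31
  → #63321F
12% shade:
  R: 255 − 30.6 = 224.4 → 224
  G: 127 − 15.24 = 111.76 → 112
  B: 80 − 9.6 = 70.4 → 70
  → #E07046

#63321F, #E07046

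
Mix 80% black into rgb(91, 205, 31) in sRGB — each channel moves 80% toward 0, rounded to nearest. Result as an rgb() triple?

rgb(18, 41, 6)

Lerp each channel 80% toward 0:
  R: 91 − 72.8 = 18.2 → 18
  G: 205 − 164 = 41 → 41
  B: 31 − 24.8 = 6.2 → 6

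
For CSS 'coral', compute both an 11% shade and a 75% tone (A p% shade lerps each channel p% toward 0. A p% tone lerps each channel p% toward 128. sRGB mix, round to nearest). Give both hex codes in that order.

#E37147, #A08074

CSS coral is rgb(255, 127, 80).
11% shade:
  R: 255 − 28.05 = 226.95 → 227
  G: 127 + 0.11×(0−127) = 127 − 13.97 = 113.03 → 113
  B: 80 + 0.11×(0−80) = 80 − 8.8 = 71.2 → 71
  → #E37147
75% tone:
  R: 255 − 95.25 = 159.75 → 160
  G: 127 + 0.75 = 127.75 → 128
  B: 80 + 36 = 116 → 116
  → #A08074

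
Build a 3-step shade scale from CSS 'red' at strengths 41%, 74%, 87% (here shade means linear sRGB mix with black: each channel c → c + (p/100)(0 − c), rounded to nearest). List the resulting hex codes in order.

CSS red is rgb(255, 0, 0).
41%: (255 − 104.55 = 150.45→150, 0→0, 0→0) → #960000
74%: (255 − 188.7 = 66.3→66, 0→0, 0→0) → #420000
87%: (255 − 221.85 = 33.15→33, 0→0, 0→0) → #210000

#960000, #420000, #210000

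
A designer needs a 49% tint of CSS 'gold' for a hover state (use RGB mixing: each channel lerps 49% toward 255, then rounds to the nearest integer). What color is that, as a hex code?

#FFEB7D

CSS gold is rgb(255, 215, 0).
A 49% tint moves each channel 49% toward 255:
  R: 255 + 0 = 255 → 255
  G: 215 + 19.6 = 234.6 → 235
  B: 0 + 0.49×(255−0) = 0 + 124.95 = 124.95 → 125
rgb(255, 235, 125) = #FFEB7D.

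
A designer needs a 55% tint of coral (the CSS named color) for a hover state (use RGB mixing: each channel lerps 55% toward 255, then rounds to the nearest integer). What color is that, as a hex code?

#FFC5B0

CSS coral is rgb(255, 127, 80).
Per channel, c → c + 0.55(255 − c):
  R: 255 + 0.55×(255−255) = 255 + 0 = 255 → 255
  G: 127 + 0.55×(255−127) = 127 + 70.4 = 197.4 → 197
  B: 80 + 96.25 = 176.25 → 176
rgb(255, 197, 176) = #FFC5B0.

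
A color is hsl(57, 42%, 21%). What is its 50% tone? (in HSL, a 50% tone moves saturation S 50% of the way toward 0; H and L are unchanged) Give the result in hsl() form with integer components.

S moves 50% from 42 toward 0: 42 − 21 = 21 → 21.
H and L are unchanged.

hsl(57, 21%, 21%)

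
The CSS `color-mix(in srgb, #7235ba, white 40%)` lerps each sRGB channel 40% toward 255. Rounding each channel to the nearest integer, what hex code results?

#7235ba is rgb(114, 53, 186).
Lerp each channel 40% toward 255:
  R: 114 + 56.4 = 170.4 → 170
  G: 53 + 80.8 = 133.8 → 134
  B: 186 + 0.4×(255−186) = 186 + 27.6 = 213.6 → 214
rgb(170, 134, 214) = #aa86d6.

#aa86d6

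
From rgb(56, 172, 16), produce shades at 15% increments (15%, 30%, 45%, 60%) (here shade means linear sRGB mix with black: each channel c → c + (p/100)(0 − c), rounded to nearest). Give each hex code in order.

#30920E, #27780B, #1F5F09, #164506

15%: (56 − 8.4 = 47.6→48, 172 − 25.8 = 146.2→146, 16 − 2.4 = 13.6→14) → #30920E
30%: (56 − 16.8 = 39.2→39, 172 − 51.6 = 120.4→120, 16 − 4.8 = 11.2→11) → #27780B
45%: (56 − 25.2 = 30.8→31, 172 − 77.4 = 94.6→95, 16 − 7.2 = 8.8→9) → #1F5F09
60%: (56 − 33.6 = 22.4→22, 172 − 103.2 = 68.8→69, 16 − 9.6 = 6.4→6) → #164506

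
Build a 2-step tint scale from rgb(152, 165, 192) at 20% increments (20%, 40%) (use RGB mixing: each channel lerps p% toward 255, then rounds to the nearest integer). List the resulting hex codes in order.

#adb7cd, #c1c9d9

20%: (152 + 20.6 = 172.6→173, 165 + 18 = 183→183, 192 + 12.6 = 204.6→205) → #adb7cd
40%: (152 + 41.2 = 193.2→193, 165 + 36 = 201→201, 192 + 25.2 = 217.2→217) → #c1c9d9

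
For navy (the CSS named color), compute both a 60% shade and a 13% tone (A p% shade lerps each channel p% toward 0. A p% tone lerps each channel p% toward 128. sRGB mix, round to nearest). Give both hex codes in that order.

CSS navy is rgb(0, 0, 128).
60% shade:
  R: 0 + 0.6×(0−0) = 0 + 0 = 0 → 0
  G: 0 + 0.6×(0−0) = 0 + 0 = 0 → 0
  B: 128 − 76.8 = 51.2 → 51
  → #000033
13% tone:
  R: 0 + 0.13×(128−0) = 0 + 16.64 = 16.64 → 17
  G: 0 + 0.13×(128−0) = 0 + 16.64 = 16.64 → 17
  B: 128 + 0 = 128 → 128
  → #111180

#000033, #111180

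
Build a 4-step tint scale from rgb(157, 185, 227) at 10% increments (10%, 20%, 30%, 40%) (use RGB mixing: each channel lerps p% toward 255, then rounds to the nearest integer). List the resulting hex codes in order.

#a7c0e6, #b1c7e9, #baceeb, #c4d5ee

10%: (157 + 9.8 = 166.8→167, 185 + 7 = 192→192, 227 + 2.8 = 229.8→230) → #a7c0e6
20%: (157 + 19.6 = 176.6→177, 185 + 14 = 199→199, 227 + 5.6 = 232.6→233) → #b1c7e9
30%: (157 + 29.4 = 186.4→186, 185 + 21 = 206→206, 227 + 8.4 = 235.4→235) → #baceeb
40%: (157 + 39.2 = 196.2→196, 185 + 28 = 213→213, 227 + 11.2 = 238.2→238) → #c4d5ee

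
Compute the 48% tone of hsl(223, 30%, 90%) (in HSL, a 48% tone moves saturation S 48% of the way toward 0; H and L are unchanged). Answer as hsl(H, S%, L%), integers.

hsl(223, 16%, 90%)

S moves 48% from 30 toward 0: 30 − 14.4 = 15.6 → 16.
H and L are unchanged.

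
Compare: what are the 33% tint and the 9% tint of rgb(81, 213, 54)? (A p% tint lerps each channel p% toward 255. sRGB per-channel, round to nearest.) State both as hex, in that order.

33% tint:
  R: 81 + 0.33×(255−81) = 81 + 57.42 = 138.42 → 138
  G: 213 + 13.86 = 226.86 → 227
  B: 54 + 0.33×(255−54) = 54 + 66.33 = 120.33 → 120
  → #8ae378
9% tint:
  R: 81 + 0.09×(255−81) = 81 + 15.66 = 96.66 → 97
  G: 213 + 0.09×(255−213) = 213 + 3.78 = 216.78 → 217
  B: 54 + 18.09 = 72.09 → 72
  → #61d948

#8ae378, #61d948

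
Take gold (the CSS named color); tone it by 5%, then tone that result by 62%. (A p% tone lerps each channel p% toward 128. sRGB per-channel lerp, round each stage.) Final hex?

CSS gold is rgb(255, 215, 0).
Lerp each channel 5% toward 128:
  R: 255 + 0.05×(128−255) = 255 − 6.35 = 248.65 → 249
  G: 215 + 0.05×(128−215) = 215 − 4.35 = 210.65 → 211
  B: 0 + 0.05×(128−0) = 0 + 6.4 = 6.4 → 6
After the tone: rgb(249, 211, 6) = #F9D306.
A 62% tone moves each channel 62% toward 128:
  R: 249 − 75.02 = 173.98 → 174
  G: 211 + 0.62×(128−211) = 211 − 51.46 = 159.54 → 160
  B: 6 + 0.62×(128−6) = 6 + 75.64 = 81.64 → 82
rgb(174, 160, 82) = #AEA052.

#AEA052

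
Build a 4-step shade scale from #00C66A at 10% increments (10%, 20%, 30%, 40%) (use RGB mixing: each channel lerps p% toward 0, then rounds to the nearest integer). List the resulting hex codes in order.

#00B25F, #009E55, #008B4A, #007740

#00C66A is rgb(0, 198, 106).
10%: (0→0, 198 − 19.8 = 178.2→178, 106 − 10.6 = 95.4→95) → #00B25F
20%: (0→0, 198 − 39.6 = 158.4→158, 106 − 21.2 = 84.8→85) → #009E55
30%: (0→0, 198 − 59.4 = 138.6→139, 106 − 31.8 = 74.2→74) → #008B4A
40%: (0→0, 198 − 79.2 = 118.8→119, 106 − 42.4 = 63.6→64) → #007740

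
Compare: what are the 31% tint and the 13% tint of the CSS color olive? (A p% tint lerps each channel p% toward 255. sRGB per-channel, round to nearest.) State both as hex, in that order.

#A7A74F, #919121

CSS olive is rgb(128, 128, 0).
31% tint:
  R: 128 + 39.37 = 167.37 → 167
  G: 128 + 39.37 = 167.37 → 167
  B: 0 + 79.05 = 79.05 → 79
  → #A7A74F
13% tint:
  R: 128 + 0.13×(255−128) = 128 + 16.51 = 144.51 → 145
  G: 128 + 0.13×(255−128) = 128 + 16.51 = 144.51 → 145
  B: 0 + 0.13×(255−0) = 0 + 33.15 = 33.15 → 33
  → #919121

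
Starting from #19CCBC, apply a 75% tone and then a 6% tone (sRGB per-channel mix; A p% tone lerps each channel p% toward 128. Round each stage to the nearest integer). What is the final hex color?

#19CCBC is rgb(25, 204, 188).
Per channel, c → c + 0.75(128 − c):
  R: 25 + 0.75×(128−25) = 25 + 77.25 = 102.25 → 102
  G: 204 + 0.75×(128−204) = 204 − 57 = 147 → 147
  B: 188 − 45 = 143 → 143
After the tone: rgb(102, 147, 143) = #66938F.
Lerp each channel 6% toward 128:
  R: 102 + 1.56 = 103.56 → 104
  G: 147 − 1.14 = 145.86 → 146
  B: 143 + 0.06×(128−143) = 143 − 0.9 = 142.1 → 142
rgb(104, 146, 142) = #68928E.

#68928E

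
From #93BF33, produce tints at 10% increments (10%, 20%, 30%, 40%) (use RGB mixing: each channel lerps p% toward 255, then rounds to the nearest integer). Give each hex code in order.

#93BF33 is rgb(147, 191, 51).
10%: (147 + 10.8 = 157.8→158, 191 + 6.4 = 197.4→197, 51 + 20.4 = 71.4→71) → #9EC547
20%: (147 + 21.6 = 168.6→169, 191 + 12.8 = 203.8→204, 51 + 40.8 = 91.8→92) → #A9CC5C
30%: (147 + 32.4 = 179.4→179, 191 + 19.2 = 210.2→210, 51 + 61.2 = 112.2→112) → #B3D270
40%: (147 + 43.2 = 190.2→190, 191 + 25.6 = 216.6→217, 51 + 81.6 = 132.6→133) → #BED985

#9EC547, #A9CC5C, #B3D270, #BED985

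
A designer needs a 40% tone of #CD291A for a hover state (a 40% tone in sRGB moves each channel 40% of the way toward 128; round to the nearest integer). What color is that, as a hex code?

#AE4C43

#CD291A is rgb(205, 41, 26).
Per channel, c → c + 0.4(128 − c):
  R: 205 + 0.4×(128−205) = 205 − 30.8 = 174.2 → 174
  G: 41 + 34.8 = 75.8 → 76
  B: 26 + 0.4×(128−26) = 26 + 40.8 = 66.8 → 67
rgb(174, 76, 67) = #AE4C43.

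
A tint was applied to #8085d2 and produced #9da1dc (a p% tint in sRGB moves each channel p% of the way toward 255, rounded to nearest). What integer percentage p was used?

#8085d2 is rgb(128, 133, 210); #9da1dc is rgb(157, 161, 220).
On the R channel (widest range): 157 ≈ 128 + (p/100)(255 − 128), so p ≈ 100×(157 − 128)/(255 − 128) = 2900/127 = 22.83.
p = 23 reproduces all three channels after rounding.

23%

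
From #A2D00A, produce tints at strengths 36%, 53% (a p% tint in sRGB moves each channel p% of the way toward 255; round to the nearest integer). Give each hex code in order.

#A2D00A is rgb(162, 208, 10).
36%: (162 + 33.48 = 195.48→195, 208 + 16.92 = 224.92→225, 10 + 88.2 = 98.2→98) → #C3E162
53%: (162 + 49.29 = 211.29→211, 208 + 24.91 = 232.91→233, 10 + 129.85 = 139.85→140) → #D3E98C

#C3E162, #D3E98C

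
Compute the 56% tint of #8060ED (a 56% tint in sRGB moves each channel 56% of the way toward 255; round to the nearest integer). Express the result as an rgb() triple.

#8060ED is rgb(128, 96, 237).
Lerp each channel 56% toward 255:
  R: 128 + 0.56×(255−128) = 128 + 71.12 = 199.12 → 199
  G: 96 + 0.56×(255−96) = 96 + 89.04 = 185.04 → 185
  B: 237 + 0.56×(255−237) = 237 + 10.08 = 247.08 → 247

rgb(199, 185, 247)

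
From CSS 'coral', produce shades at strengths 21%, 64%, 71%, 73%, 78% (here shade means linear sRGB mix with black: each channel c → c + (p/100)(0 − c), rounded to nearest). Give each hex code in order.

#C9643F, #5C2E1D, #4A2517, #452216, #381C12

CSS coral is rgb(255, 127, 80).
21%: (255 − 53.55 = 201.45→201, 127 − 26.67 = 100.33→100, 80 − 16.8 = 63.2→63) → #C9643F
64%: (255 − 163.2 = 91.8→92, 127 − 81.28 = 45.72→46, 80 − 51.2 = 28.8→29) → #5C2E1D
71%: (255 − 181.05 = 73.95→74, 127 − 90.17 = 36.83→37, 80 − 56.8 = 23.2→23) → #4A2517
73%: (255 − 186.15 = 68.85→69, 127 − 92.71 = 34.29→34, 80 − 58.4 = 21.6→22) → #452216
78%: (255 − 198.9 = 56.1→56, 127 − 99.06 = 27.94→28, 80 − 62.4 = 17.6→18) → #381C12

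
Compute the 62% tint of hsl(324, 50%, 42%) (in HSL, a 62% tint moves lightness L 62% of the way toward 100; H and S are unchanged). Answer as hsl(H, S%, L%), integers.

L moves 62% from 42 toward 100: 42 + 35.96 = 77.96 → 78.
H and S are unchanged.

hsl(324, 50%, 78%)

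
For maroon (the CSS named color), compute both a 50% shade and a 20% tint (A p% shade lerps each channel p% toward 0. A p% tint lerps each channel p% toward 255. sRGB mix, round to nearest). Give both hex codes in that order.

CSS maroon is rgb(128, 0, 0).
50% shade:
  R: 128 + 0.5×(0−128) = 128 − 64 = 64 → 64
  G: 0 + 0.5×(0−0) = 0 + 0 = 0 → 0
  B: 0 + 0 = 0 → 0
  → #400000
20% tint:
  R: 128 + 25.4 = 153.4 → 153
  G: 0 + 0.2×(255−0) = 0 + 51 = 51 → 51
  B: 0 + 0.2×(255−0) = 0 + 51 = 51 → 51
  → #993333

#400000, #993333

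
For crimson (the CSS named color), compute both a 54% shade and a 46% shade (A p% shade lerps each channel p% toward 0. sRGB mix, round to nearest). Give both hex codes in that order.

CSS crimson is rgb(220, 20, 60).
54% shade:
  R: 220 + 0.54×(0−220) = 220 − 118.8 = 101.2 → 101
  G: 20 + 0.54×(0−20) = 20 − 10.8 = 9.2 → 9
  B: 60 + 0.54×(0−60) = 60 − 32.4 = 27.6 → 28
  → #65091C
46% shade:
  R: 220 + 0.46×(0−220) = 220 − 101.2 = 118.8 → 119
  G: 20 + 0.46×(0−20) = 20 − 9.2 = 10.8 → 11
  B: 60 + 0.46×(0−60) = 60 − 27.6 = 32.4 → 32
  → #770B20

#65091C, #770B20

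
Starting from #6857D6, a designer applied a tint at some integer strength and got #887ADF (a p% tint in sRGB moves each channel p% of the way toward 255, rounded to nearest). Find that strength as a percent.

21%

#6857D6 is rgb(104, 87, 214); #887ADF is rgb(136, 122, 223).
On the G channel (widest range): 122 ≈ 87 + (p/100)(255 − 87), so p ≈ 100×(122 − 87)/(255 − 87) = 3500/168 = 20.83.
p = 21 reproduces all three channels after rounding.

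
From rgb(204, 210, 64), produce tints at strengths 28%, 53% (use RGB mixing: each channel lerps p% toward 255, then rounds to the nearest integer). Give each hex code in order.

28%: (204 + 14.28 = 218.28→218, 210 + 12.6 = 222.6→223, 64 + 53.48 = 117.48→117) → #dadf75
53%: (204 + 27.03 = 231.03→231, 210 + 23.85 = 233.85→234, 64 + 101.23 = 165.23→165) → #e7eaa5

#dadf75, #e7eaa5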